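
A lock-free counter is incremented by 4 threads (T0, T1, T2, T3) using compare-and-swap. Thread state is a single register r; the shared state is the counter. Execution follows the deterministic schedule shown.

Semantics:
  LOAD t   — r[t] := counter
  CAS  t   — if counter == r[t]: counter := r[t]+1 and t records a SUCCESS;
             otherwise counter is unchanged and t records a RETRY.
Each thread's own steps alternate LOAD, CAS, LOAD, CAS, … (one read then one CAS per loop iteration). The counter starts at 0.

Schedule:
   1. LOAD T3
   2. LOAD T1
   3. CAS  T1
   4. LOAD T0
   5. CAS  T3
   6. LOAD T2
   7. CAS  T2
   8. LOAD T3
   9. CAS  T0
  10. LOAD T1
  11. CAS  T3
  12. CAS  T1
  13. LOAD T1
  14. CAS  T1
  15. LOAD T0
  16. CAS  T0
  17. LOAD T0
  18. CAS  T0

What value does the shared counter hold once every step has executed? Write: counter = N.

counter = 6

[1] T3.load  rd  (counter 0, T3.r 0)
[2] T1.load  rd  (counter 0, T1.r 0)
[3] T1.cas  hit  (counter 1, T1.r 0)
[4] T0.load  rd  (counter 1, T0.r 1)
[5] T3.cas  miss  (counter 1, T3.r 0)
[6] T2.load  rd  (counter 1, T2.r 1)
[7] T2.cas  hit  (counter 2, T2.r 1)
[8] T3.load  rd  (counter 2, T3.r 2)
[9] T0.cas  miss  (counter 2, T0.r 1)
[10] T1.load  rd  (counter 2, T1.r 2)
[11] T3.cas  hit  (counter 3, T3.r 2)
[12] T1.cas  miss  (counter 3, T1.r 2)
[13] T1.load  rd  (counter 3, T1.r 3)
[14] T1.cas  hit  (counter 4, T1.r 3)
[15] T0.load  rd  (counter 4, T0.r 4)
[16] T0.cas  hit  (counter 5, T0.r 4)
[17] T0.load  rd  (counter 5, T0.r 5)
[18] T0.cas  hit  (counter 6, T0.r 5)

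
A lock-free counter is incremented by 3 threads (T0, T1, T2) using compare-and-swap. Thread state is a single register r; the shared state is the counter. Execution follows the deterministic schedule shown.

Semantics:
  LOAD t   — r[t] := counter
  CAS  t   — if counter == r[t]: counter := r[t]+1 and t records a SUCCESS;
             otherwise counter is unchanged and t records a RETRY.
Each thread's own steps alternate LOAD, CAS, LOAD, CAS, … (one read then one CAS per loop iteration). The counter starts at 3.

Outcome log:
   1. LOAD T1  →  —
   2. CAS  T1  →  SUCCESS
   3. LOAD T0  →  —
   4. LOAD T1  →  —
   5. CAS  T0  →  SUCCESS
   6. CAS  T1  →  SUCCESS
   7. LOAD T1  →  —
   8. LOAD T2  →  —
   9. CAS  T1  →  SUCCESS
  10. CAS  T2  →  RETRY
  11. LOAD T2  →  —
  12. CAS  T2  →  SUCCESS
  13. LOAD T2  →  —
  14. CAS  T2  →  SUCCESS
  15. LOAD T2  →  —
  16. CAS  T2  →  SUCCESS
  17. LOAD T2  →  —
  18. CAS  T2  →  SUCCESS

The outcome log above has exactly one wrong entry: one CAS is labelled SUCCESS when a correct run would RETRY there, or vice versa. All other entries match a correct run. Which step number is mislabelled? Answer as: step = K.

step = 6

Reference trace:
1. LOAD T1 → mem=3 r[T1]=3 [LOAD]
2. CAS T1 → mem=4 r[T1]=3 [OK]
3. LOAD T0 → mem=4 r[T0]=4 [LOAD]
4. LOAD T1 → mem=4 r[T1]=4 [LOAD]
5. CAS T0 → mem=5 r[T0]=4 [OK]
6. CAS T1 → mem=5 r[T1]=4 [RETRY]
7. LOAD T1 → mem=5 r[T1]=5 [LOAD]
8. LOAD T2 → mem=5 r[T2]=5 [LOAD]
9. CAS T1 → mem=6 r[T1]=5 [OK]
10. CAS T2 → mem=6 r[T2]=5 [RETRY]
11. LOAD T2 → mem=6 r[T2]=6 [LOAD]
12. CAS T2 → mem=7 r[T2]=6 [OK]
13. LOAD T2 → mem=7 r[T2]=7 [LOAD]
14. CAS T2 → mem=8 r[T2]=7 [OK]
15. LOAD T2 → mem=8 r[T2]=8 [LOAD]
16. CAS T2 → mem=9 r[T2]=8 [OK]
17. LOAD T2 → mem=9 r[T2]=9 [LOAD]
18. CAS T2 → mem=10 r[T2]=9 [OK]
Flip is step 6.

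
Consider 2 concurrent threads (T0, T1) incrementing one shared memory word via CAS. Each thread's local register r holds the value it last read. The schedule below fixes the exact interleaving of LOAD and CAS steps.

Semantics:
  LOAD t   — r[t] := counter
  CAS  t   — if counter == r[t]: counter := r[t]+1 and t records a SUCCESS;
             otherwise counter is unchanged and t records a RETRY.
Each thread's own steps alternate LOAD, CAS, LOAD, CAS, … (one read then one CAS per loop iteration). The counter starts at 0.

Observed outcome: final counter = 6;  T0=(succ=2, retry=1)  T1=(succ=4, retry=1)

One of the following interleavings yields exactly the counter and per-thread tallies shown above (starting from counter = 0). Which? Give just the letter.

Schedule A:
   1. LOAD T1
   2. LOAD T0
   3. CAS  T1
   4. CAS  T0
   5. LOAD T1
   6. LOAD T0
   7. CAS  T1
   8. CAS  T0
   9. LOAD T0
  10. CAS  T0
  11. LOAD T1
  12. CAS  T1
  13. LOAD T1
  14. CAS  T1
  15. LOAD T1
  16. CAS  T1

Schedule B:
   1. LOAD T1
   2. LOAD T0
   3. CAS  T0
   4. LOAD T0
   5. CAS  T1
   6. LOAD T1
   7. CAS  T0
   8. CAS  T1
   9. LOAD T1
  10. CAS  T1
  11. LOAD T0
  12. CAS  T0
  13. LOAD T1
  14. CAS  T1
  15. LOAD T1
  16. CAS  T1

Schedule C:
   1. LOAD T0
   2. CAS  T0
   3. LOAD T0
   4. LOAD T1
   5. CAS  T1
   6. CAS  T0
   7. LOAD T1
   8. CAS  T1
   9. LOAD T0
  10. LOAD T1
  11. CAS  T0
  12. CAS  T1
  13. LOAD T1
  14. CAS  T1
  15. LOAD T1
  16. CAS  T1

Simulating candidate C:
1. LOAD T0 → mem=0 r[T0]=0 [LOAD]
2. CAS T0 → mem=1 r[T0]=0 [OK]
3. LOAD T0 → mem=1 r[T0]=1 [LOAD]
4. LOAD T1 → mem=1 r[T1]=1 [LOAD]
5. CAS T1 → mem=2 r[T1]=1 [OK]
6. CAS T0 → mem=2 r[T0]=1 [RETRY]
7. LOAD T1 → mem=2 r[T1]=2 [LOAD]
8. CAS T1 → mem=3 r[T1]=2 [OK]
9. LOAD T0 → mem=3 r[T0]=3 [LOAD]
10. LOAD T1 → mem=3 r[T1]=3 [LOAD]
11. CAS T0 → mem=4 r[T0]=3 [OK]
12. CAS T1 → mem=4 r[T1]=3 [RETRY]
13. LOAD T1 → mem=4 r[T1]=4 [LOAD]
14. CAS T1 → mem=5 r[T1]=4 [OK]
15. LOAD T1 → mem=5 r[T1]=5 [LOAD]
16. CAS T1 → mem=6 r[T1]=5 [OK]

C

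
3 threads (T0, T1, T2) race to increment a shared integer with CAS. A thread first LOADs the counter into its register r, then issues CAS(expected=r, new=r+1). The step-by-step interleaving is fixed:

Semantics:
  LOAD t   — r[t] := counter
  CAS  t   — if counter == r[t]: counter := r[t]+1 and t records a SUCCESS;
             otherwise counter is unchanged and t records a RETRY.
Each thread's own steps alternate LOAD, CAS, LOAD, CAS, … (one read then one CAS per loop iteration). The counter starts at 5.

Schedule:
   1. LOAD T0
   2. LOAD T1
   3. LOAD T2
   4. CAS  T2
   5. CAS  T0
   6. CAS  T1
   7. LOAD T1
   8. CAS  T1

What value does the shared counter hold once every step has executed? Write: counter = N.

counter = 7

#1 T0 reads 5
#2 T1 reads 5
#3 T2 reads 5
#4 T2 CAS(5→6) writes; counter now 6
#5 T0 CAS(5→6) fails; counter now 6
#6 T1 CAS(5→6) fails; counter now 6
#7 T1 reads 6
#8 T1 CAS(6→7) writes; counter now 7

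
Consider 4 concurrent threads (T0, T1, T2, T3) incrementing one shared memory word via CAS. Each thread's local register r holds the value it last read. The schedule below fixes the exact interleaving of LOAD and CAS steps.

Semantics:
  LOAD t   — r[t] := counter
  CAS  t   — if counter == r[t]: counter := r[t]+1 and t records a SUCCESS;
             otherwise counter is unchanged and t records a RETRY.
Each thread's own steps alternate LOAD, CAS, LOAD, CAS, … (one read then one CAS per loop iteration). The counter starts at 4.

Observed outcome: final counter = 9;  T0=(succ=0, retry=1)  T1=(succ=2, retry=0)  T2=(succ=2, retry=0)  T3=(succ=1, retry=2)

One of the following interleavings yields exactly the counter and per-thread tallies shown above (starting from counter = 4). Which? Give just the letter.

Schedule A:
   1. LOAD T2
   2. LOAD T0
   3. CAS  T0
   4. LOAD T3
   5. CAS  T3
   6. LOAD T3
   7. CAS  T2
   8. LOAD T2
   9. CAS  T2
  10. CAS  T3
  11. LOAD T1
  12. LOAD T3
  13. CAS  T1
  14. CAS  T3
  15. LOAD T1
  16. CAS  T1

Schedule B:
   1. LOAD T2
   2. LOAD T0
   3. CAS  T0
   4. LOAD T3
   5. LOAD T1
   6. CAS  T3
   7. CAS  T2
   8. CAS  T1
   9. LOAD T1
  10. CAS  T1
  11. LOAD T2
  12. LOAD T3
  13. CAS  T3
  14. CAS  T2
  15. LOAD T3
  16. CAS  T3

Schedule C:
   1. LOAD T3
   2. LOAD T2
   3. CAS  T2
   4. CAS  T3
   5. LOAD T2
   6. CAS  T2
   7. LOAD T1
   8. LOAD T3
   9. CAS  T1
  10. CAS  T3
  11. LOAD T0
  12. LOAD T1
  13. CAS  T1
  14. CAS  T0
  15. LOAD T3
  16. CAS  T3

Tracing schedule C:
#1 T3 reads 4
#2 T2 reads 4
#3 T2 CAS(4→5) writes; counter now 5
#4 T3 CAS(4→5) fails; counter now 5
#5 T2 reads 5
#6 T2 CAS(5→6) writes; counter now 6
#7 T1 reads 6
#8 T3 reads 6
#9 T1 CAS(6→7) writes; counter now 7
#10 T3 CAS(6→7) fails; counter now 7
#11 T0 reads 7
#12 T1 reads 7
#13 T1 CAS(7→8) writes; counter now 8
#14 T0 CAS(7→8) fails; counter now 8
#15 T3 reads 8
#16 T3 CAS(8→9) writes; counter now 9

C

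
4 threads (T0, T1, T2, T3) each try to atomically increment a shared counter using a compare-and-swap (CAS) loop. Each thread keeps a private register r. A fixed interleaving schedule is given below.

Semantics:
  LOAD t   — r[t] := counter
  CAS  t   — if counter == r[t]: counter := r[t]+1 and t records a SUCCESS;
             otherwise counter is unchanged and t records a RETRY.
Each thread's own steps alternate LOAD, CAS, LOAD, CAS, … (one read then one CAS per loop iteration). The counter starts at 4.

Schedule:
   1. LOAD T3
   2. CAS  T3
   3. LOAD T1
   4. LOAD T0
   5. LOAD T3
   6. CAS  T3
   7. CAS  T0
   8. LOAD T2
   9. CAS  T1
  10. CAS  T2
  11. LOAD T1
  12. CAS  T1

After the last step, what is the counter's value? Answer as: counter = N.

step 1: T3 LOAD ⇒ load; ctr=4 reg=4
step 2: T3 CAS ⇒ ok; ctr=5 reg=4
step 3: T1 LOAD ⇒ load; ctr=5 reg=5
step 4: T0 LOAD ⇒ load; ctr=5 reg=5
step 5: T3 LOAD ⇒ load; ctr=5 reg=5
step 6: T3 CAS ⇒ ok; ctr=6 reg=5
step 7: T0 CAS ⇒ retry; ctr=6 reg=5
step 8: T2 LOAD ⇒ load; ctr=6 reg=6
step 9: T1 CAS ⇒ retry; ctr=6 reg=5
step 10: T2 CAS ⇒ ok; ctr=7 reg=6
step 11: T1 LOAD ⇒ load; ctr=7 reg=7
step 12: T1 CAS ⇒ ok; ctr=8 reg=7

counter = 8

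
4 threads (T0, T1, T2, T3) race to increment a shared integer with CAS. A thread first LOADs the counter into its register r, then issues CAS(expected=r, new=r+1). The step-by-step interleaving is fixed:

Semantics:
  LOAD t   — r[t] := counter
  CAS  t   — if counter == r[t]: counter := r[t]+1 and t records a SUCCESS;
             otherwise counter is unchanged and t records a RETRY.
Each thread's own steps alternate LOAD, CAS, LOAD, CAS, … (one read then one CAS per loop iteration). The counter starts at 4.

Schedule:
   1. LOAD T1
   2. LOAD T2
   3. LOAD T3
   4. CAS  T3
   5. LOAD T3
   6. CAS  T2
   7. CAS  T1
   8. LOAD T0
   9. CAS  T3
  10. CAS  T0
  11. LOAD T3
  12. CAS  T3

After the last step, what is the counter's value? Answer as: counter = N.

counter = 7

#1 T1 reads 4
#2 T2 reads 4
#3 T3 reads 4
#4 T3 CAS(4→5) writes; counter now 5
#5 T3 reads 5
#6 T2 CAS(4→5) fails; counter now 5
#7 T1 CAS(4→5) fails; counter now 5
#8 T0 reads 5
#9 T3 CAS(5→6) writes; counter now 6
#10 T0 CAS(5→6) fails; counter now 6
#11 T3 reads 6
#12 T3 CAS(6→7) writes; counter now 7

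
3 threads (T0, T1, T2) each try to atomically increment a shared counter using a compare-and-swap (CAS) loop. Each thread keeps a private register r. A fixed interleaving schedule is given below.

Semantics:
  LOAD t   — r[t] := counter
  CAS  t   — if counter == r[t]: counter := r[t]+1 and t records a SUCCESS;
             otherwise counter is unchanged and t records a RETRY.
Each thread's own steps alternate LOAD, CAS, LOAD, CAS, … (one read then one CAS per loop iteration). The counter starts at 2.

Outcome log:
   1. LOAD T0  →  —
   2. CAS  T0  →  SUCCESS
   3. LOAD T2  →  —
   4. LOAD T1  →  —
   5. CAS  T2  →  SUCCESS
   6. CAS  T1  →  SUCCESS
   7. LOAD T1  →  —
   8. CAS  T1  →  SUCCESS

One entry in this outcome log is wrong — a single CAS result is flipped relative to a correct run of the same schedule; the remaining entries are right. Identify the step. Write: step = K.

Re-executing:
#1 T0 reads 2
#2 T0 CAS(2→3) writes; counter now 3
#3 T2 reads 3
#4 T1 reads 3
#5 T2 CAS(3→4) writes; counter now 4
#6 T1 CAS(3→4) fails; counter now 4
#7 T1 reads 4
#8 T1 CAS(4→5) writes; counter now 5
Flip is step 6.

step = 6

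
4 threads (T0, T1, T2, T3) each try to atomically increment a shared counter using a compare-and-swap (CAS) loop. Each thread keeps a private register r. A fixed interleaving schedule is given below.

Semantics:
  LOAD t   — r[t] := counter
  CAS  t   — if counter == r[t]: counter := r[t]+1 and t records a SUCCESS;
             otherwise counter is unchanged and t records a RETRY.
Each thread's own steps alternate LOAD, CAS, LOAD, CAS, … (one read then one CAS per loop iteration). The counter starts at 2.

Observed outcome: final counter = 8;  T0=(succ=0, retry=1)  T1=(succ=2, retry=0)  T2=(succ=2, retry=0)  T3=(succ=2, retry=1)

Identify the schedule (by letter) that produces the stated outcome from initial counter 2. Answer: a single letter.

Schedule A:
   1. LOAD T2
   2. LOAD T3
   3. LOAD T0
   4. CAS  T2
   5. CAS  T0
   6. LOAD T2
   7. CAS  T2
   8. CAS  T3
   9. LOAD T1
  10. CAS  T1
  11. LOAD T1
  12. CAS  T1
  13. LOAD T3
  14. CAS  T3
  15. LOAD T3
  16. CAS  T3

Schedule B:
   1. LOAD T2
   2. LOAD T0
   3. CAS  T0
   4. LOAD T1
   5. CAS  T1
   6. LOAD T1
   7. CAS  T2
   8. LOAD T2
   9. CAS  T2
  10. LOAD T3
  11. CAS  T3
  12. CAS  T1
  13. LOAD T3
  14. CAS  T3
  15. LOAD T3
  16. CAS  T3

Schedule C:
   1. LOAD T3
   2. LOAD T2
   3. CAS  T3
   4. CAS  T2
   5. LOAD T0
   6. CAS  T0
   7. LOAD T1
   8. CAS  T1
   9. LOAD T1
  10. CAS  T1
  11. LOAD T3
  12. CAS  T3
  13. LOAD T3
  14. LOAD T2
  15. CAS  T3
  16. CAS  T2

A

Simulating candidate A:
step 1: T2 LOAD ⇒ load; ctr=2 reg=2
step 2: T3 LOAD ⇒ load; ctr=2 reg=2
step 3: T0 LOAD ⇒ load; ctr=2 reg=2
step 4: T2 CAS ⇒ ok; ctr=3 reg=2
step 5: T0 CAS ⇒ retry; ctr=3 reg=2
step 6: T2 LOAD ⇒ load; ctr=3 reg=3
step 7: T2 CAS ⇒ ok; ctr=4 reg=3
step 8: T3 CAS ⇒ retry; ctr=4 reg=2
step 9: T1 LOAD ⇒ load; ctr=4 reg=4
step 10: T1 CAS ⇒ ok; ctr=5 reg=4
step 11: T1 LOAD ⇒ load; ctr=5 reg=5
step 12: T1 CAS ⇒ ok; ctr=6 reg=5
step 13: T3 LOAD ⇒ load; ctr=6 reg=6
step 14: T3 CAS ⇒ ok; ctr=7 reg=6
step 15: T3 LOAD ⇒ load; ctr=7 reg=7
step 16: T3 CAS ⇒ ok; ctr=8 reg=7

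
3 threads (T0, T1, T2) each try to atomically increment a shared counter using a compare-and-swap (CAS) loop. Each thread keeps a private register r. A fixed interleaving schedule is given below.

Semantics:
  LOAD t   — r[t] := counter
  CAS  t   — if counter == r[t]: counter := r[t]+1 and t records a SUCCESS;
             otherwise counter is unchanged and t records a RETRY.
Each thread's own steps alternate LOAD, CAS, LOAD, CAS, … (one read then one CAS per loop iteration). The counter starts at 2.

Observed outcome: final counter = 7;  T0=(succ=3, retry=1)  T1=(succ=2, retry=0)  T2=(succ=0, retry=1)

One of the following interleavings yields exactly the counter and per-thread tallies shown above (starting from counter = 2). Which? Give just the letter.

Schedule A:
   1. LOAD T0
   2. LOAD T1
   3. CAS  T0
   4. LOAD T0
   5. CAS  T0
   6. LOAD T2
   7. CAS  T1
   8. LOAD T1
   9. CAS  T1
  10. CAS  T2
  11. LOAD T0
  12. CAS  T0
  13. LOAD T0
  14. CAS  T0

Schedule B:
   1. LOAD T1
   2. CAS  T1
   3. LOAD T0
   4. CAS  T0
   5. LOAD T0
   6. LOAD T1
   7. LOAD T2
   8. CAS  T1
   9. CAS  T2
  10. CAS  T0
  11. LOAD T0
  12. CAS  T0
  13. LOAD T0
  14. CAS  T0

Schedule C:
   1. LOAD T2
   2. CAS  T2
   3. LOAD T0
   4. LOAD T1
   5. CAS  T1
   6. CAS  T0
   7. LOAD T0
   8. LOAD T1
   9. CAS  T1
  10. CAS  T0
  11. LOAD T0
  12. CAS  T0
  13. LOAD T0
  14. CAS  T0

B

Tracing schedule B:
[1] T1.load  rd  (counter 2, T1.r 2)
[2] T1.cas  hit  (counter 3, T1.r 2)
[3] T0.load  rd  (counter 3, T0.r 3)
[4] T0.cas  hit  (counter 4, T0.r 3)
[5] T0.load  rd  (counter 4, T0.r 4)
[6] T1.load  rd  (counter 4, T1.r 4)
[7] T2.load  rd  (counter 4, T2.r 4)
[8] T1.cas  hit  (counter 5, T1.r 4)
[9] T2.cas  miss  (counter 5, T2.r 4)
[10] T0.cas  miss  (counter 5, T0.r 4)
[11] T0.load  rd  (counter 5, T0.r 5)
[12] T0.cas  hit  (counter 6, T0.r 5)
[13] T0.load  rd  (counter 6, T0.r 6)
[14] T0.cas  hit  (counter 7, T0.r 6)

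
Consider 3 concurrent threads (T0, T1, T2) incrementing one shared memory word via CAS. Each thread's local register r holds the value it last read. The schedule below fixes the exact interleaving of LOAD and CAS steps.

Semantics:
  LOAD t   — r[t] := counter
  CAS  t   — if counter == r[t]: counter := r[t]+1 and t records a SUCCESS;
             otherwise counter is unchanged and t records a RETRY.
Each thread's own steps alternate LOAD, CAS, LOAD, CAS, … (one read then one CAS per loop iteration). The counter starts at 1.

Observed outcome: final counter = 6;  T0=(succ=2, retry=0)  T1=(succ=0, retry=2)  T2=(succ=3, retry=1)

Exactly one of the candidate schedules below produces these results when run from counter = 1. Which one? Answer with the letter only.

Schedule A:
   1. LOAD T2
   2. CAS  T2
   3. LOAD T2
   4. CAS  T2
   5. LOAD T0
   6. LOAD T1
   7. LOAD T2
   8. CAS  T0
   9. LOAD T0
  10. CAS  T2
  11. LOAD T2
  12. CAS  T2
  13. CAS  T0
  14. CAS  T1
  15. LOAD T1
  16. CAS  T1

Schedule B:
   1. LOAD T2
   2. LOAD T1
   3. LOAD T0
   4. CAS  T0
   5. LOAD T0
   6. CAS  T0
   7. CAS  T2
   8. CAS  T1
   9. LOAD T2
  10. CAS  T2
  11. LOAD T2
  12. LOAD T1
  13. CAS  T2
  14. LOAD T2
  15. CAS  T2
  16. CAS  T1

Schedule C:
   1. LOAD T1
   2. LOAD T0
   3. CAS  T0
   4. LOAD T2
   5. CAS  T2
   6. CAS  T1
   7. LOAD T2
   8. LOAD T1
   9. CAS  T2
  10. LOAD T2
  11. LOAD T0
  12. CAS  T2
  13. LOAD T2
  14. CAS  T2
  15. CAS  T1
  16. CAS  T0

B

Tracing schedule B:
#1 T2 reads 1
#2 T1 reads 1
#3 T0 reads 1
#4 T0 CAS(1→2) writes; counter now 2
#5 T0 reads 2
#6 T0 CAS(2→3) writes; counter now 3
#7 T2 CAS(1→2) fails; counter now 3
#8 T1 CAS(1→2) fails; counter now 3
#9 T2 reads 3
#10 T2 CAS(3→4) writes; counter now 4
#11 T2 reads 4
#12 T1 reads 4
#13 T2 CAS(4→5) writes; counter now 5
#14 T2 reads 5
#15 T2 CAS(5→6) writes; counter now 6
#16 T1 CAS(4→5) fails; counter now 6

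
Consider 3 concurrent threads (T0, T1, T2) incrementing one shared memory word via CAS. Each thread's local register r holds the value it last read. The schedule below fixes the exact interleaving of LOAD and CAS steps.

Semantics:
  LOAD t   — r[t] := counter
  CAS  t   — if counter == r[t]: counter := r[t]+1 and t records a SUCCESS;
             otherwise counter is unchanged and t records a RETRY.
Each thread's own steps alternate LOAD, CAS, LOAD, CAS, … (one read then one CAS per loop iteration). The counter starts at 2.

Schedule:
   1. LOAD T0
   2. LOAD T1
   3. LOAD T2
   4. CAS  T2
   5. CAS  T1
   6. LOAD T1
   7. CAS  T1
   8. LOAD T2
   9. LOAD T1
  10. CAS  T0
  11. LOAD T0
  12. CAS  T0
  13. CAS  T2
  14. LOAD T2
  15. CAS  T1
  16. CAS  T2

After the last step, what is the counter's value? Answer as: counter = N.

counter = 6

1. LOAD T0 → mem=2 r[T0]=2 [LOAD]
2. LOAD T1 → mem=2 r[T1]=2 [LOAD]
3. LOAD T2 → mem=2 r[T2]=2 [LOAD]
4. CAS T2 → mem=3 r[T2]=2 [OK]
5. CAS T1 → mem=3 r[T1]=2 [RETRY]
6. LOAD T1 → mem=3 r[T1]=3 [LOAD]
7. CAS T1 → mem=4 r[T1]=3 [OK]
8. LOAD T2 → mem=4 r[T2]=4 [LOAD]
9. LOAD T1 → mem=4 r[T1]=4 [LOAD]
10. CAS T0 → mem=4 r[T0]=2 [RETRY]
11. LOAD T0 → mem=4 r[T0]=4 [LOAD]
12. CAS T0 → mem=5 r[T0]=4 [OK]
13. CAS T2 → mem=5 r[T2]=4 [RETRY]
14. LOAD T2 → mem=5 r[T2]=5 [LOAD]
15. CAS T1 → mem=5 r[T1]=4 [RETRY]
16. CAS T2 → mem=6 r[T2]=5 [OK]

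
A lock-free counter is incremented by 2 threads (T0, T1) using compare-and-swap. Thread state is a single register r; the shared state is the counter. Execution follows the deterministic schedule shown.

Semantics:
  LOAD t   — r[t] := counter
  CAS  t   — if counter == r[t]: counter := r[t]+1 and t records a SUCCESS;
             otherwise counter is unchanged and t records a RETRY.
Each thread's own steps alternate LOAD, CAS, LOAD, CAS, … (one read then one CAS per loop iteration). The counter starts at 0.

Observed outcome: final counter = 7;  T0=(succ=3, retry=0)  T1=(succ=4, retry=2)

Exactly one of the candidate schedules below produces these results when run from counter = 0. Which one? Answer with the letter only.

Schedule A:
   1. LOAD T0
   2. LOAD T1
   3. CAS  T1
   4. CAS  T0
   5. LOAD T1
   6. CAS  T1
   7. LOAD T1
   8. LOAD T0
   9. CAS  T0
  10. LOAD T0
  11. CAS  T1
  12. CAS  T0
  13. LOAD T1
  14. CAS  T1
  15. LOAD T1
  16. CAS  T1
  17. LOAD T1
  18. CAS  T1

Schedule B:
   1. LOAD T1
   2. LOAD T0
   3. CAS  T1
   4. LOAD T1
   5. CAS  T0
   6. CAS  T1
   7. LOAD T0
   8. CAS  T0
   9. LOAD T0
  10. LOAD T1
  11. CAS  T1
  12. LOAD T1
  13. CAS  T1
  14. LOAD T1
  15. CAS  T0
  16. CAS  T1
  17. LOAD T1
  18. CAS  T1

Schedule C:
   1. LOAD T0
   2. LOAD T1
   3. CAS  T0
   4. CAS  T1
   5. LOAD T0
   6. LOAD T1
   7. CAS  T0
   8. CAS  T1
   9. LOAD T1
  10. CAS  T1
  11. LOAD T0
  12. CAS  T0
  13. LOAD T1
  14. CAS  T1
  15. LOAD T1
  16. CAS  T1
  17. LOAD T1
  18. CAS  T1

C

Run C:
1. LOAD T0 → mem=0 r[T0]=0 [LOAD]
2. LOAD T1 → mem=0 r[T1]=0 [LOAD]
3. CAS T0 → mem=1 r[T0]=0 [OK]
4. CAS T1 → mem=1 r[T1]=0 [RETRY]
5. LOAD T0 → mem=1 r[T0]=1 [LOAD]
6. LOAD T1 → mem=1 r[T1]=1 [LOAD]
7. CAS T0 → mem=2 r[T0]=1 [OK]
8. CAS T1 → mem=2 r[T1]=1 [RETRY]
9. LOAD T1 → mem=2 r[T1]=2 [LOAD]
10. CAS T1 → mem=3 r[T1]=2 [OK]
11. LOAD T0 → mem=3 r[T0]=3 [LOAD]
12. CAS T0 → mem=4 r[T0]=3 [OK]
13. LOAD T1 → mem=4 r[T1]=4 [LOAD]
14. CAS T1 → mem=5 r[T1]=4 [OK]
15. LOAD T1 → mem=5 r[T1]=5 [LOAD]
16. CAS T1 → mem=6 r[T1]=5 [OK]
17. LOAD T1 → mem=6 r[T1]=6 [LOAD]
18. CAS T1 → mem=7 r[T1]=6 [OK]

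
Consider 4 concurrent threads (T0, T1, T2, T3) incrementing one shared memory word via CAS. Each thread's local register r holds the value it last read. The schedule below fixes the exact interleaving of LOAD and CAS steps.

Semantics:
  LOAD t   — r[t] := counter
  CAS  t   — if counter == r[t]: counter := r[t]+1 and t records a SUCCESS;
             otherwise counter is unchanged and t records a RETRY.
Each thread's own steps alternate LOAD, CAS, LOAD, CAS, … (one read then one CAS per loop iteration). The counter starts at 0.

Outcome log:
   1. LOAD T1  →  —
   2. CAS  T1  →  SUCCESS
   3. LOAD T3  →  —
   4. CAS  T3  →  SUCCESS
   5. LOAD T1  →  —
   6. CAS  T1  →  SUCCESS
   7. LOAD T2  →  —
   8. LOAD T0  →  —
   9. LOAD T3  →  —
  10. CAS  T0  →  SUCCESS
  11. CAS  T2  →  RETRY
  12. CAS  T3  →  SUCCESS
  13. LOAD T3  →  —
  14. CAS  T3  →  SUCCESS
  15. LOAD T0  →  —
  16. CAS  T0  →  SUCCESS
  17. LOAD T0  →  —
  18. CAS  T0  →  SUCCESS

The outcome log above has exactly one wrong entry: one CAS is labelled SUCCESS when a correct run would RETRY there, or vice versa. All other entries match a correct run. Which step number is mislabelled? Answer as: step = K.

step = 12

Re-executing:
1. LOAD T1 → mem=0 r[T1]=0 [LOAD]
2. CAS T1 → mem=1 r[T1]=0 [OK]
3. LOAD T3 → mem=1 r[T3]=1 [LOAD]
4. CAS T3 → mem=2 r[T3]=1 [OK]
5. LOAD T1 → mem=2 r[T1]=2 [LOAD]
6. CAS T1 → mem=3 r[T1]=2 [OK]
7. LOAD T2 → mem=3 r[T2]=3 [LOAD]
8. LOAD T0 → mem=3 r[T0]=3 [LOAD]
9. LOAD T3 → mem=3 r[T3]=3 [LOAD]
10. CAS T0 → mem=4 r[T0]=3 [OK]
11. CAS T2 → mem=4 r[T2]=3 [RETRY]
12. CAS T3 → mem=4 r[T3]=3 [RETRY]
13. LOAD T3 → mem=4 r[T3]=4 [LOAD]
14. CAS T3 → mem=5 r[T3]=4 [OK]
15. LOAD T0 → mem=5 r[T0]=5 [LOAD]
16. CAS T0 → mem=6 r[T0]=5 [OK]
17. LOAD T0 → mem=6 r[T0]=6 [LOAD]
18. CAS T0 → mem=7 r[T0]=6 [OK]
Flip is step 12.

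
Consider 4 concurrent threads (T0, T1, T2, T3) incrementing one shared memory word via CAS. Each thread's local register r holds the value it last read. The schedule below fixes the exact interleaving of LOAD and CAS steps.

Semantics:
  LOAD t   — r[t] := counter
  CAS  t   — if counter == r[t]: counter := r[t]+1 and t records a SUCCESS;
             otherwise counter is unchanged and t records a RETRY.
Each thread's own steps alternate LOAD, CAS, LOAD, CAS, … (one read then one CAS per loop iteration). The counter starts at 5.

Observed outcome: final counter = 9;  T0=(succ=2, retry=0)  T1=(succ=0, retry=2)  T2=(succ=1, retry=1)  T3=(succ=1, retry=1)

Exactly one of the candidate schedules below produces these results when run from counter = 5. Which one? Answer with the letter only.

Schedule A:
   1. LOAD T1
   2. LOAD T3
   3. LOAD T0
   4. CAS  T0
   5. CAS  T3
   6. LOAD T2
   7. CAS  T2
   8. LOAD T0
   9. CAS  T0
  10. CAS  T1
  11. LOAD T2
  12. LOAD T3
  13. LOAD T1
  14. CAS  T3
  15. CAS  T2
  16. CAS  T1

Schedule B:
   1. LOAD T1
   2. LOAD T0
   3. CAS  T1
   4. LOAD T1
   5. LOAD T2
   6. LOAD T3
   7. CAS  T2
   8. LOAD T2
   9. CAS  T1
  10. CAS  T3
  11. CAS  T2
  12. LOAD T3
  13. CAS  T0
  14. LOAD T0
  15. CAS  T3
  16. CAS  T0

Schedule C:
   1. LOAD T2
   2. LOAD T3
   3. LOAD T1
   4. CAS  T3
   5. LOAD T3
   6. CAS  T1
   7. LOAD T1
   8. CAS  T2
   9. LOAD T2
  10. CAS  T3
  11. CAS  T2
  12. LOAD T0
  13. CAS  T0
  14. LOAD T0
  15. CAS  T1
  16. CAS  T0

Tracing schedule A:
1. LOAD T1 → mem=5 r[T1]=5 [LOAD]
2. LOAD T3 → mem=5 r[T3]=5 [LOAD]
3. LOAD T0 → mem=5 r[T0]=5 [LOAD]
4. CAS T0 → mem=6 r[T0]=5 [OK]
5. CAS T3 → mem=6 r[T3]=5 [RETRY]
6. LOAD T2 → mem=6 r[T2]=6 [LOAD]
7. CAS T2 → mem=7 r[T2]=6 [OK]
8. LOAD T0 → mem=7 r[T0]=7 [LOAD]
9. CAS T0 → mem=8 r[T0]=7 [OK]
10. CAS T1 → mem=8 r[T1]=5 [RETRY]
11. LOAD T2 → mem=8 r[T2]=8 [LOAD]
12. LOAD T3 → mem=8 r[T3]=8 [LOAD]
13. LOAD T1 → mem=8 r[T1]=8 [LOAD]
14. CAS T3 → mem=9 r[T3]=8 [OK]
15. CAS T2 → mem=9 r[T2]=8 [RETRY]
16. CAS T1 → mem=9 r[T1]=8 [RETRY]

A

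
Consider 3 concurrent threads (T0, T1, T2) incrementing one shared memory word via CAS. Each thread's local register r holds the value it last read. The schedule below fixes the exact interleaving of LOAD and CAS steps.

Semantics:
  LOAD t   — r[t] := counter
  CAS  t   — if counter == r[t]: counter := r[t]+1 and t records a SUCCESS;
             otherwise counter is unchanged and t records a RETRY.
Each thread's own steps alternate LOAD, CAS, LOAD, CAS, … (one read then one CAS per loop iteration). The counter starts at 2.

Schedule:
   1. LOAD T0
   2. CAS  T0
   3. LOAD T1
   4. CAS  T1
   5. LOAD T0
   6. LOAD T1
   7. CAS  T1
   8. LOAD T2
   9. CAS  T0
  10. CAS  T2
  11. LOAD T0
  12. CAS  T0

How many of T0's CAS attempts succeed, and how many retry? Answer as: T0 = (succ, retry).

1. LOAD T0 → mem=2 r[T0]=2 [LOAD]
2. CAS T0 → mem=3 r[T0]=2 [OK]
3. LOAD T1 → mem=3 r[T1]=3 [LOAD]
4. CAS T1 → mem=4 r[T1]=3 [OK]
5. LOAD T0 → mem=4 r[T0]=4 [LOAD]
6. LOAD T1 → mem=4 r[T1]=4 [LOAD]
7. CAS T1 → mem=5 r[T1]=4 [OK]
8. LOAD T2 → mem=5 r[T2]=5 [LOAD]
9. CAS T0 → mem=5 r[T0]=4 [RETRY]
10. CAS T2 → mem=6 r[T2]=5 [OK]
11. LOAD T0 → mem=6 r[T0]=6 [LOAD]
12. CAS T0 → mem=7 r[T0]=6 [OK]

T0 = (2, 1)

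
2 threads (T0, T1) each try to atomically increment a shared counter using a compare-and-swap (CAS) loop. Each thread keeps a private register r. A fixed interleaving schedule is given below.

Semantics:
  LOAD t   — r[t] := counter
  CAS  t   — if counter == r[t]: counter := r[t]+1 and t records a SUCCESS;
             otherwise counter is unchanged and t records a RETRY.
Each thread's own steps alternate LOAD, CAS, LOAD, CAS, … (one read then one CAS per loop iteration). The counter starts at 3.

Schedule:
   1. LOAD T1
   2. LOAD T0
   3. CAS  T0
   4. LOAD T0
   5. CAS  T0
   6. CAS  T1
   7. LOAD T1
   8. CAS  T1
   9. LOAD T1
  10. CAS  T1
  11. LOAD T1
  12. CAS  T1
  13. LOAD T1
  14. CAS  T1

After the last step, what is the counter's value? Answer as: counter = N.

counter = 9

   1) LOAD T1:  M=3  r_T1=3
   2) LOAD T0:  M=3  r_T0=3
   3) CAS  T0:  M=4  r_T0=3 ✓
   4) LOAD T0:  M=4  r_T0=4
   5) CAS  T0:  M=5  r_T0=4 ✓
   6) CAS  T1:  M=5  r_T1=3 ✗
   7) LOAD T1:  M=5  r_T1=5
   8) CAS  T1:  M=6  r_T1=5 ✓
   9) LOAD T1:  M=6  r_T1=6
  10) CAS  T1:  M=7  r_T1=6 ✓
  11) LOAD T1:  M=7  r_T1=7
  12) CAS  T1:  M=8  r_T1=7 ✓
  13) LOAD T1:  M=8  r_T1=8
  14) CAS  T1:  M=9  r_T1=8 ✓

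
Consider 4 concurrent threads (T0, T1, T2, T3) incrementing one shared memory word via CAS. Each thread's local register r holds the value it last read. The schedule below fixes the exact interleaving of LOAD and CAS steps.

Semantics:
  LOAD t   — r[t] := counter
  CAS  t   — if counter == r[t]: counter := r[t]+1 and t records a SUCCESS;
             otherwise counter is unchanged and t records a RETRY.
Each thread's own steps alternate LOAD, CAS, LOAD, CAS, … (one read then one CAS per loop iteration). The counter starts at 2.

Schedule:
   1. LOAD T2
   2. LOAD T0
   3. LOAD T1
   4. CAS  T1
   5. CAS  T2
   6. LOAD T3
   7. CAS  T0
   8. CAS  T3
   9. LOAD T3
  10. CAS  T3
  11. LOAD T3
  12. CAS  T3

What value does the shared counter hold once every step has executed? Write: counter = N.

[1] T2.load  rd  (counter 2, T2.r 2)
[2] T0.load  rd  (counter 2, T0.r 2)
[3] T1.load  rd  (counter 2, T1.r 2)
[4] T1.cas  hit  (counter 3, T1.r 2)
[5] T2.cas  miss  (counter 3, T2.r 2)
[6] T3.load  rd  (counter 3, T3.r 3)
[7] T0.cas  miss  (counter 3, T0.r 2)
[8] T3.cas  hit  (counter 4, T3.r 3)
[9] T3.load  rd  (counter 4, T3.r 4)
[10] T3.cas  hit  (counter 5, T3.r 4)
[11] T3.load  rd  (counter 5, T3.r 5)
[12] T3.cas  hit  (counter 6, T3.r 5)

counter = 6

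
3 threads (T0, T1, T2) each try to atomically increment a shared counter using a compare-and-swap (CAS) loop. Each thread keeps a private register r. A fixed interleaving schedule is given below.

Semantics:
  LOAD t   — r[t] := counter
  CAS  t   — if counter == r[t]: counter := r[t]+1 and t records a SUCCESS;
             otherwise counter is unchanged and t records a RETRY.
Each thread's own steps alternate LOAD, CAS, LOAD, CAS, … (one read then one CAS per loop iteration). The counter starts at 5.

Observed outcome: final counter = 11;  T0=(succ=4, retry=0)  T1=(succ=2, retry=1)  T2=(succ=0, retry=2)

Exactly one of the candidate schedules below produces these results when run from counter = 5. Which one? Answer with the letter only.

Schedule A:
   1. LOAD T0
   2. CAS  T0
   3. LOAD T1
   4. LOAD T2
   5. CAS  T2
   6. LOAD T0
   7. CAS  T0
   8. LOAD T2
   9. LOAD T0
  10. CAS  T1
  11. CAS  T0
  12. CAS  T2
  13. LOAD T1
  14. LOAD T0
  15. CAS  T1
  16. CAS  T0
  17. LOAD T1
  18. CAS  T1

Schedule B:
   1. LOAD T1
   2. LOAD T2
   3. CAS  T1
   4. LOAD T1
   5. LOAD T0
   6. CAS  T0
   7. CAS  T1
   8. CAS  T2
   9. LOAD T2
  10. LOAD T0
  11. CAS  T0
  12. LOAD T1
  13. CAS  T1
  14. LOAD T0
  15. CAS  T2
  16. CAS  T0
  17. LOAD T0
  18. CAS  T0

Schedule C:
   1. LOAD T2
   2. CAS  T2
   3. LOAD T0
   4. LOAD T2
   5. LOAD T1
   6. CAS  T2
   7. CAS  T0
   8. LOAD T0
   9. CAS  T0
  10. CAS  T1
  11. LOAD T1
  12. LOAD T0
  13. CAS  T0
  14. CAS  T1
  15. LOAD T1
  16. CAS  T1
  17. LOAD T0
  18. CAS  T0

Simulating candidate B:
#1 T1 reads 5
#2 T2 reads 5
#3 T1 CAS(5→6) writes; counter now 6
#4 T1 reads 6
#5 T0 reads 6
#6 T0 CAS(6→7) writes; counter now 7
#7 T1 CAS(6→7) fails; counter now 7
#8 T2 CAS(5→6) fails; counter now 7
#9 T2 reads 7
#10 T0 reads 7
#11 T0 CAS(7→8) writes; counter now 8
#12 T1 reads 8
#13 T1 CAS(8→9) writes; counter now 9
#14 T0 reads 9
#15 T2 CAS(7→8) fails; counter now 9
#16 T0 CAS(9→10) writes; counter now 10
#17 T0 reads 10
#18 T0 CAS(10→11) writes; counter now 11

B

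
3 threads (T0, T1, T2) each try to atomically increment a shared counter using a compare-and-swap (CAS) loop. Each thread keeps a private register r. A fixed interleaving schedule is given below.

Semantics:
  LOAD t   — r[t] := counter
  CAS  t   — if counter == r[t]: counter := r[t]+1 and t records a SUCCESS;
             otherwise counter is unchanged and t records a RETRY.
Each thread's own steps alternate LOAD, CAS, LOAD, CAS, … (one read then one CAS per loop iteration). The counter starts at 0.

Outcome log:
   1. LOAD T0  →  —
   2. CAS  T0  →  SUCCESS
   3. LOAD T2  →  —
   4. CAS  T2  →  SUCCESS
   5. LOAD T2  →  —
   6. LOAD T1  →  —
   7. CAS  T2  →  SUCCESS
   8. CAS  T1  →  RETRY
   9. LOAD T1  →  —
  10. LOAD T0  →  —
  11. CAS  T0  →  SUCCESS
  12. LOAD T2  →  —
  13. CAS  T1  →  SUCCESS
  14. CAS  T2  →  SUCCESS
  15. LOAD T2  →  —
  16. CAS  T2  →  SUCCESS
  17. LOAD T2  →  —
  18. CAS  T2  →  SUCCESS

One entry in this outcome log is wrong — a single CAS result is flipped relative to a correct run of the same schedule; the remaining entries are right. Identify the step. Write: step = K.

Re-executing:
T0 LOAD — after: cnt=0, r=0 — load
T0 CAS — after: cnt=1, r=0 — ok
T2 LOAD — after: cnt=1, r=1 — load
T2 CAS — after: cnt=2, r=1 — ok
T2 LOAD — after: cnt=2, r=2 — load
T1 LOAD — after: cnt=2, r=2 — load
T2 CAS — after: cnt=3, r=2 — ok
T1 CAS — after: cnt=3, r=2 — retry
T1 LOAD — after: cnt=3, r=3 — load
T0 LOAD — after: cnt=3, r=3 — load
T0 CAS — after: cnt=4, r=3 — ok
T2 LOAD — after: cnt=4, r=4 — load
T1 CAS — after: cnt=4, r=3 — retry
T2 CAS — after: cnt=5, r=4 — ok
T2 LOAD — after: cnt=5, r=5 — load
T2 CAS — after: cnt=6, r=5 — ok
T2 LOAD — after: cnt=6, r=6 — load
T2 CAS — after: cnt=7, r=6 — ok
Log disagrees first at step 13.

step = 13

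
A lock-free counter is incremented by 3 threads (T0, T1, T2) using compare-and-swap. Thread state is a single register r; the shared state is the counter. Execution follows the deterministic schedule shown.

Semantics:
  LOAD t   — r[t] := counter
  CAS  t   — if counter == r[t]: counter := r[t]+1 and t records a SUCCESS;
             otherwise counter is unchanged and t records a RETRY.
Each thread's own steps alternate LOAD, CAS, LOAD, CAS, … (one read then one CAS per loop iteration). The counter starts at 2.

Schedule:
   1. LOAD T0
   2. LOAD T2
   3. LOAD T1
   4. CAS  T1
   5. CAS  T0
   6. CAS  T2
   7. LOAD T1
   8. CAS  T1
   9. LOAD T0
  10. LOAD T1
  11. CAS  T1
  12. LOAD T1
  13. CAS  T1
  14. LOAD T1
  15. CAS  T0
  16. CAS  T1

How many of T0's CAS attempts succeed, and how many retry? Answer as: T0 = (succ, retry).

T0 = (0, 2)

[1] T0.load  rd  (counter 2, T0.r 2)
[2] T2.load  rd  (counter 2, T2.r 2)
[3] T1.load  rd  (counter 2, T1.r 2)
[4] T1.cas  hit  (counter 3, T1.r 2)
[5] T0.cas  miss  (counter 3, T0.r 2)
[6] T2.cas  miss  (counter 3, T2.r 2)
[7] T1.load  rd  (counter 3, T1.r 3)
[8] T1.cas  hit  (counter 4, T1.r 3)
[9] T0.load  rd  (counter 4, T0.r 4)
[10] T1.load  rd  (counter 4, T1.r 4)
[11] T1.cas  hit  (counter 5, T1.r 4)
[12] T1.load  rd  (counter 5, T1.r 5)
[13] T1.cas  hit  (counter 6, T1.r 5)
[14] T1.load  rd  (counter 6, T1.r 6)
[15] T0.cas  miss  (counter 6, T0.r 4)
[16] T1.cas  hit  (counter 7, T1.r 6)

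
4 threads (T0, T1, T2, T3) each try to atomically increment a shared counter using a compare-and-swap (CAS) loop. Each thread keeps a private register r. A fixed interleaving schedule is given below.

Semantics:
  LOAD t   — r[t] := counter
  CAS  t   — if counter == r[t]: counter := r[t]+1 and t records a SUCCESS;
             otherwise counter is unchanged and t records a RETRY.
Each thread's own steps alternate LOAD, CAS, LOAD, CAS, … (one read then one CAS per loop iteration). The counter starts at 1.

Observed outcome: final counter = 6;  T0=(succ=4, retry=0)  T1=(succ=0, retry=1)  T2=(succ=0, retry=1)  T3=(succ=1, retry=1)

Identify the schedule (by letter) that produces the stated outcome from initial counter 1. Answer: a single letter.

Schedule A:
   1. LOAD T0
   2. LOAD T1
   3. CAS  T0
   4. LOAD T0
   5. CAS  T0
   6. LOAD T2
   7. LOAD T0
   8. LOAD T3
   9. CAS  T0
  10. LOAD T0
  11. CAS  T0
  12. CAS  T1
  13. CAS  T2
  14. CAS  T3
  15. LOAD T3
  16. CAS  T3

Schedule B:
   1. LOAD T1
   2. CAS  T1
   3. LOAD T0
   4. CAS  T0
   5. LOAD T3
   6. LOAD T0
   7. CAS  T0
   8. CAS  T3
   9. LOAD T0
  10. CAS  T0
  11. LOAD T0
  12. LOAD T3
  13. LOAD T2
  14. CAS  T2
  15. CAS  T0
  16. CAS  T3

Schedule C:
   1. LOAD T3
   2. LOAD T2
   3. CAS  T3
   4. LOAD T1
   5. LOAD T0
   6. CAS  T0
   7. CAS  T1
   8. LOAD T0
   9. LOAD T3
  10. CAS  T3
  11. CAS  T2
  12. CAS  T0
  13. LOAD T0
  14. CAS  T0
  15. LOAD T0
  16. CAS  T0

A

Simulating candidate A:
step 1: T0 LOAD ⇒ load; ctr=1 reg=1
step 2: T1 LOAD ⇒ load; ctr=1 reg=1
step 3: T0 CAS ⇒ ok; ctr=2 reg=1
step 4: T0 LOAD ⇒ load; ctr=2 reg=2
step 5: T0 CAS ⇒ ok; ctr=3 reg=2
step 6: T2 LOAD ⇒ load; ctr=3 reg=3
step 7: T0 LOAD ⇒ load; ctr=3 reg=3
step 8: T3 LOAD ⇒ load; ctr=3 reg=3
step 9: T0 CAS ⇒ ok; ctr=4 reg=3
step 10: T0 LOAD ⇒ load; ctr=4 reg=4
step 11: T0 CAS ⇒ ok; ctr=5 reg=4
step 12: T1 CAS ⇒ retry; ctr=5 reg=1
step 13: T2 CAS ⇒ retry; ctr=5 reg=3
step 14: T3 CAS ⇒ retry; ctr=5 reg=3
step 15: T3 LOAD ⇒ load; ctr=5 reg=5
step 16: T3 CAS ⇒ ok; ctr=6 reg=5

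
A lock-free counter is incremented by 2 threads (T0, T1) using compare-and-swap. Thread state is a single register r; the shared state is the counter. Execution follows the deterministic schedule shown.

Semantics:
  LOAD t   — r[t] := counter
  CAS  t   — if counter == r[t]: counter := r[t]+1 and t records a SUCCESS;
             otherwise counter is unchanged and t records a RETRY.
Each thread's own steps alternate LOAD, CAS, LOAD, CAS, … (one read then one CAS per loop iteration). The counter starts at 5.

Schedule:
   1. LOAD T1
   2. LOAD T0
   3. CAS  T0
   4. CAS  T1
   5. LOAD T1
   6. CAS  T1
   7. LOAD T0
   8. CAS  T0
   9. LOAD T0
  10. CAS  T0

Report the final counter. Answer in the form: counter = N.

counter = 9

[1] T1.load  rd  (counter 5, T1.r 5)
[2] T0.load  rd  (counter 5, T0.r 5)
[3] T0.cas  hit  (counter 6, T0.r 5)
[4] T1.cas  miss  (counter 6, T1.r 5)
[5] T1.load  rd  (counter 6, T1.r 6)
[6] T1.cas  hit  (counter 7, T1.r 6)
[7] T0.load  rd  (counter 7, T0.r 7)
[8] T0.cas  hit  (counter 8, T0.r 7)
[9] T0.load  rd  (counter 8, T0.r 8)
[10] T0.cas  hit  (counter 9, T0.r 8)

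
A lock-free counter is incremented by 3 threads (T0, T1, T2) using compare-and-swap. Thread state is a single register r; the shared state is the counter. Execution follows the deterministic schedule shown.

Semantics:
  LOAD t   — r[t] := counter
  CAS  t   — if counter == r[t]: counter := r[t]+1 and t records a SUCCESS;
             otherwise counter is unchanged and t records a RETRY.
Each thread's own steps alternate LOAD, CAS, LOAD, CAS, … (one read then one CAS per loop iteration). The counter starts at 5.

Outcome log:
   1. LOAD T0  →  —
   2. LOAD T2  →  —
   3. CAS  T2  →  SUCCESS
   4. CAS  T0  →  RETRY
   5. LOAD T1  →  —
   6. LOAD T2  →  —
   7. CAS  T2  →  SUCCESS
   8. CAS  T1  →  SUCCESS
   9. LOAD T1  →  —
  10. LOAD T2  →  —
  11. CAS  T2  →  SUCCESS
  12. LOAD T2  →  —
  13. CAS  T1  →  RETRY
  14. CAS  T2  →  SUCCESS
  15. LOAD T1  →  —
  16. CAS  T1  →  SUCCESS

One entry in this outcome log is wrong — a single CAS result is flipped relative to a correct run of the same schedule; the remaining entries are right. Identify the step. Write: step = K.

Correct run:
#1 T0 reads 5
#2 T2 reads 5
#3 T2 CAS(5→6) writes; counter now 6
#4 T0 CAS(5→6) fails; counter now 6
#5 T1 reads 6
#6 T2 reads 6
#7 T2 CAS(6→7) writes; counter now 7
#8 T1 CAS(6→7) fails; counter now 7
#9 T1 reads 7
#10 T2 reads 7
#11 T2 CAS(7→8) writes; counter now 8
#12 T2 reads 8
#13 T1 CAS(7→8) fails; counter now 8
#14 T2 CAS(8→9) writes; counter now 9
#15 T1 reads 9
#16 T1 CAS(9→10) writes; counter now 10
Flip is step 8.

step = 8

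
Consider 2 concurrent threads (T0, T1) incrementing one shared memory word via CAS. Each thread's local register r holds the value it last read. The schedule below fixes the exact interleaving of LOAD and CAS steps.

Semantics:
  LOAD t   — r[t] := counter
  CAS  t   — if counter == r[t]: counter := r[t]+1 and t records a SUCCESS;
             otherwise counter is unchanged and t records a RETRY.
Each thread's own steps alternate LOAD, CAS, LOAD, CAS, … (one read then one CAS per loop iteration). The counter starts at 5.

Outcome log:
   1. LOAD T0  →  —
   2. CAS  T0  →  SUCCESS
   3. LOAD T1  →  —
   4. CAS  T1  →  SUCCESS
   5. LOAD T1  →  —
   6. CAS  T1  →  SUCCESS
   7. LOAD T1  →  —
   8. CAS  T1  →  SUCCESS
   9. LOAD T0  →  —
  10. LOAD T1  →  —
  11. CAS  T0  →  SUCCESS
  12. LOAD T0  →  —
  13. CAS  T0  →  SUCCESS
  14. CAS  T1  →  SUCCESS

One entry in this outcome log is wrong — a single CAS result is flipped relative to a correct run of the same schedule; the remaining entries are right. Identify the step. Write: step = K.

step = 14

Correct run:
step 1: T0 LOAD ⇒ load; ctr=5 reg=5
step 2: T0 CAS ⇒ ok; ctr=6 reg=5
step 3: T1 LOAD ⇒ load; ctr=6 reg=6
step 4: T1 CAS ⇒ ok; ctr=7 reg=6
step 5: T1 LOAD ⇒ load; ctr=7 reg=7
step 6: T1 CAS ⇒ ok; ctr=8 reg=7
step 7: T1 LOAD ⇒ load; ctr=8 reg=8
step 8: T1 CAS ⇒ ok; ctr=9 reg=8
step 9: T0 LOAD ⇒ load; ctr=9 reg=9
step 10: T1 LOAD ⇒ load; ctr=9 reg=9
step 11: T0 CAS ⇒ ok; ctr=10 reg=9
step 12: T0 LOAD ⇒ load; ctr=10 reg=10
step 13: T0 CAS ⇒ ok; ctr=11 reg=10
step 14: T1 CAS ⇒ retry; ctr=11 reg=9
Flip is step 14.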